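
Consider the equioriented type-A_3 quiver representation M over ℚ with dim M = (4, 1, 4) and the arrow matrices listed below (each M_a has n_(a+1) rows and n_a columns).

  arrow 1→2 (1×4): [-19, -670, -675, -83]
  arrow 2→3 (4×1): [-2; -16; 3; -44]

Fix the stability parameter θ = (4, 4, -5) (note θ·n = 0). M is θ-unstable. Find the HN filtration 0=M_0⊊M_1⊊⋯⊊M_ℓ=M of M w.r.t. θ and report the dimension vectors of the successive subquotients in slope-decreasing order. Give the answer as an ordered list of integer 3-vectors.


Interval decomposition of M: I[1,1]^3, I[1,3], I[3,3]^3.
HN type (ℓ=3): μ^(1)=4; μ^(2)=1; μ^(3)=-5

((3, 0, 0); (1, 1, 1); (0, 0, 3))


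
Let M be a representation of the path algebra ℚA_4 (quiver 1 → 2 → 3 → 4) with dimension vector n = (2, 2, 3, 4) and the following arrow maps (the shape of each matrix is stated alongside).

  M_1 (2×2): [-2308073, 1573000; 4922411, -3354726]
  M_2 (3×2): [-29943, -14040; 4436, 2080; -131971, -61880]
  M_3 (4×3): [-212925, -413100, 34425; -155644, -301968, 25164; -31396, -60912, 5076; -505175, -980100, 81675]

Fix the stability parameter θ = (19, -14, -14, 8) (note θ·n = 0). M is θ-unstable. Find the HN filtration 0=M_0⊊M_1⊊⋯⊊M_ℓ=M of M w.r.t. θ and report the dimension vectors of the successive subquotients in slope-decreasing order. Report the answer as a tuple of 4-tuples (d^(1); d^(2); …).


Barcode: M ≅ I[1,2], I[1,3], I[3,3], I[3,4], I[4,4]^3. HN layers by μ_θ (4 steps, strictly decreasing):
  μ^(1)=8; μ^(2)=5/2; μ^(3)=-3; μ^(4)=-14

((0, 0, 0, 4); (1, 1, 0, 0); (1, 1, 1, 0); (0, 0, 2, 0))


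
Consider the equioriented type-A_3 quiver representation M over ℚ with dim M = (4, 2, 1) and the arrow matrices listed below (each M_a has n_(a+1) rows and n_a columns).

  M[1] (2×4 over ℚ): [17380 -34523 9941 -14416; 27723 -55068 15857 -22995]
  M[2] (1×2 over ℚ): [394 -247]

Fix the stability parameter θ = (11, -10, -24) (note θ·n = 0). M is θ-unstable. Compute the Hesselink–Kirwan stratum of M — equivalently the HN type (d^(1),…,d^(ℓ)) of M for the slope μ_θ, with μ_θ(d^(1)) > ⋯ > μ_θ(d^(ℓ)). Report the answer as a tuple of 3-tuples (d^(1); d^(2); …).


Via rank(M_{q-1}∘⋯∘M_p): M ≅ I[1,1]^2, I[1,2], I[1,3].
μ_θ-semistable layers: μ^(1)=11; μ^(2)=1/2; μ^(3)=-23/3

((2, 0, 0); (1, 1, 0); (1, 1, 1))


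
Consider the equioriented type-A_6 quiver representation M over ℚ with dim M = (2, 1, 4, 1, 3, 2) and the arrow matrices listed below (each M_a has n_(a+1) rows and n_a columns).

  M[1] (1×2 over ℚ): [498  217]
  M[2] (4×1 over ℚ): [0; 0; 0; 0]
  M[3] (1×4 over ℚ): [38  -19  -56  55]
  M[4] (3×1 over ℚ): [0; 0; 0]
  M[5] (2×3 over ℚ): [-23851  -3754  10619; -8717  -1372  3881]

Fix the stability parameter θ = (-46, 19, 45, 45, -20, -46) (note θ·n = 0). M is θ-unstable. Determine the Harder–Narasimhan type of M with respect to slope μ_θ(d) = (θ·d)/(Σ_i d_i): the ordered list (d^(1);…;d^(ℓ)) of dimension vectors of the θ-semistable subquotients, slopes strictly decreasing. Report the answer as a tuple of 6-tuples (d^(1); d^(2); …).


Interval decomposition of M: I[1,1], I[1,2], I[3,3]^3, I[3,4], I[5,5], I[5,6]^2.
HN type (ℓ=5): μ^(1)=45; μ^(2)=19; μ^(3)=-20; μ^(4)=-33; μ^(5)=-46

((0, 0, 4, 1, 0, 0); (0, 1, 0, 0, 0, 0); (0, 0, 0, 0, 1, 0); (0, 0, 0, 0, 2, 2); (2, 0, 0, 0, 0, 0))


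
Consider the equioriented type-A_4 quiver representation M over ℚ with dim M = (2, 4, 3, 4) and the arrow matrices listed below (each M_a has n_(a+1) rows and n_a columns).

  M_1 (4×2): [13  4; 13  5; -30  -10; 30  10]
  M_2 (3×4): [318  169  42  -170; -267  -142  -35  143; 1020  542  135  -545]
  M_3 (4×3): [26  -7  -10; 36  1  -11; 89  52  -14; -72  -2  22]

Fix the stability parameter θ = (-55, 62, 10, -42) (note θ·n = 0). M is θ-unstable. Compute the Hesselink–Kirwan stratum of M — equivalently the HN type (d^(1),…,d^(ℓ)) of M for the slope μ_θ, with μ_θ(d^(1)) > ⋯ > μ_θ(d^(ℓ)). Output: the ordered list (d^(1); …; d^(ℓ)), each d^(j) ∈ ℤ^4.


Via rank(M_{q-1}∘⋯∘M_p): M ≅ I[1,4]^2, I[2,2], I[2,4], I[4,4].
μ_θ-semistable layers: μ^(1)=62; μ^(2)=10; μ^(3)=-42; μ^(4)=-55

((0, 1, 0, 0); (0, 3, 3, 3); (0, 0, 0, 1); (2, 0, 0, 0))


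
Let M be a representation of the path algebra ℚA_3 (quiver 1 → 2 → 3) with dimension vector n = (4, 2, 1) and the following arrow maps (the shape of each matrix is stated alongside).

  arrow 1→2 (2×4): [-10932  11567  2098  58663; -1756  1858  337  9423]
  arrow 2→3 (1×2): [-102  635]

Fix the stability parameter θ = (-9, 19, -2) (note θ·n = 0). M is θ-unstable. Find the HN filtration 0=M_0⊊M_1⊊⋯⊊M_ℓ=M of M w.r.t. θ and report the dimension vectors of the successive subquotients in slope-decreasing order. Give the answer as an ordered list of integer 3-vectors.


Via rank(M_{q-1}∘⋯∘M_p): M ≅ I[1,1]^2, I[1,2], I[1,3].
μ_θ-semistable layers: μ^(1)=19; μ^(2)=17/2; μ^(3)=-9

((0, 1, 0); (0, 1, 1); (4, 0, 0))


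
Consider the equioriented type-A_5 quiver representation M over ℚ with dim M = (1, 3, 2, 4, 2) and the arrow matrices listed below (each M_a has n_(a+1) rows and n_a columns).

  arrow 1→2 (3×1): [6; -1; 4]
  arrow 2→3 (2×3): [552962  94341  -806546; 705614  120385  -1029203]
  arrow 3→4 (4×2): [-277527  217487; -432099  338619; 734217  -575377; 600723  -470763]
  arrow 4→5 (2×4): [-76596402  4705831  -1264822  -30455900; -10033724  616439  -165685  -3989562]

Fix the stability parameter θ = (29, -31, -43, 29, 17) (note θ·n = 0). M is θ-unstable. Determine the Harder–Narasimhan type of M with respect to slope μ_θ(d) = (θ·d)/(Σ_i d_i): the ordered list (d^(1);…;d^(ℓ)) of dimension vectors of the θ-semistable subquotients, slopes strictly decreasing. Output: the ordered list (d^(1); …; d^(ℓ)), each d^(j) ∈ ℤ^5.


Barcode: M ≅ I[1,3], I[2,2], I[2,5], I[4,4]^2, I[4,5]. HN layers by μ_θ (5 steps, strictly decreasing):
  μ^(1)=29; μ^(2)=23; μ^(3)=-15; μ^(4)=-31; μ^(5)=-37

((0, 0, 0, 2, 0); (0, 0, 0, 2, 2); (1, 1, 1, 0, 0); (0, 1, 0, 0, 0); (0, 1, 1, 0, 0))


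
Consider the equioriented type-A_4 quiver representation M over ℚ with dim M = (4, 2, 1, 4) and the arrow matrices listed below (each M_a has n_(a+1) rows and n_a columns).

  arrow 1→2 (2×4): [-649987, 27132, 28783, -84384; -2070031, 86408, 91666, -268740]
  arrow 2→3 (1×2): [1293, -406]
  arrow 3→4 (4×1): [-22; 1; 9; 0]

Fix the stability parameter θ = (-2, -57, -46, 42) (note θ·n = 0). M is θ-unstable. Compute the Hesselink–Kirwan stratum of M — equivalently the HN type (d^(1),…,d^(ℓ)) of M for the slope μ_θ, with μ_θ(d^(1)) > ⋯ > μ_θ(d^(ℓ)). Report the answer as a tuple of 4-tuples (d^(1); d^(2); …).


Interval decomposition of M: I[1,1]^2, I[1,2], I[1,4], I[4,4]^3.
HN type (ℓ=4): μ^(1)=42; μ^(2)=-2; μ^(3)=-59/2; μ^(4)=-35

((0, 0, 0, 4); (2, 0, 0, 0); (1, 1, 0, 0); (1, 1, 1, 0))


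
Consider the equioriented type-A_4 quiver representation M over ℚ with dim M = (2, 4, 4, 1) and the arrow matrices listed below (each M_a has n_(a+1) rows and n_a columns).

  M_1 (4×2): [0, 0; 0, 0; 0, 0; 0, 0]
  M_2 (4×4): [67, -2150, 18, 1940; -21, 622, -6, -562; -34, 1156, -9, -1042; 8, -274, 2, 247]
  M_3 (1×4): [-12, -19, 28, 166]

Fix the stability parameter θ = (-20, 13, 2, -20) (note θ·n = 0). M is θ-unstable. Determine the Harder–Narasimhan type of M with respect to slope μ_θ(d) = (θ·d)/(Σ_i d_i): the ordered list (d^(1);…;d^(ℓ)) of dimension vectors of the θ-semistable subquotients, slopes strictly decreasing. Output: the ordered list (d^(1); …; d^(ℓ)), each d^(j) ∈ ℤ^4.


Interval decomposition of M: I[1,1]^2, I[2,2], I[2,3]^2, I[2,4], I[3,3].
HN type (ℓ=5): μ^(1)=13; μ^(2)=15/2; μ^(3)=2; μ^(4)=-5/3; μ^(5)=-20

((0, 1, 0, 0); (0, 2, 2, 0); (0, 0, 1, 0); (0, 1, 1, 1); (2, 0, 0, 0))


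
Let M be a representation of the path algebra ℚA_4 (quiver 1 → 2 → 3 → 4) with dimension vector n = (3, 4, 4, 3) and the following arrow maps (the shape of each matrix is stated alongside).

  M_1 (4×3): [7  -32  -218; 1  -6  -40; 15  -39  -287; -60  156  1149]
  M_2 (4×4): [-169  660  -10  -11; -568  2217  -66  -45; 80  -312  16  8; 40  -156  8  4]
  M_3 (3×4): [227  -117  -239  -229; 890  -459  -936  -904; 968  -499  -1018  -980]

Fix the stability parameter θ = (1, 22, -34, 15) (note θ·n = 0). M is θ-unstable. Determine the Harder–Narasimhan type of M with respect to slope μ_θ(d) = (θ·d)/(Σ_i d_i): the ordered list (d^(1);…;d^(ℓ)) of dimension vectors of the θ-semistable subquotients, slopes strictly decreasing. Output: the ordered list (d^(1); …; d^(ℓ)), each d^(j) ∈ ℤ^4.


Interval decomposition of M: I[1,2], I[1,4]^2, I[2,2], I[3,3], I[3,4].
HN type (ℓ=5): μ^(1)=22; μ^(2)=15; μ^(3)=1; μ^(4)=-11/3; μ^(5)=-34

((0, 2, 0, 0); (0, 0, 0, 3); (1, 0, 0, 0); (2, 2, 2, 0); (0, 0, 2, 0))


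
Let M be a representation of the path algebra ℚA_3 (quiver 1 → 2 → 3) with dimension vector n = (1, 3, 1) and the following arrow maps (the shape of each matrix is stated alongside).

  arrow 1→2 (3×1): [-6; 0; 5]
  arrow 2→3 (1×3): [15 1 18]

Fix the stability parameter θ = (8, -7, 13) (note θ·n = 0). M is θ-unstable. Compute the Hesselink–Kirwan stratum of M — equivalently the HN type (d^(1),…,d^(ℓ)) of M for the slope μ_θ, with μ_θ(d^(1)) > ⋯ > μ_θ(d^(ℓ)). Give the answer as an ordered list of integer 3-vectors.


Barcode: M ≅ I[1,2], I[2,2], I[2,3]. HN layers by μ_θ (3 steps, strictly decreasing):
  μ^(1)=13; μ^(2)=1/2; μ^(3)=-7

((0, 0, 1); (1, 1, 0); (0, 2, 0))


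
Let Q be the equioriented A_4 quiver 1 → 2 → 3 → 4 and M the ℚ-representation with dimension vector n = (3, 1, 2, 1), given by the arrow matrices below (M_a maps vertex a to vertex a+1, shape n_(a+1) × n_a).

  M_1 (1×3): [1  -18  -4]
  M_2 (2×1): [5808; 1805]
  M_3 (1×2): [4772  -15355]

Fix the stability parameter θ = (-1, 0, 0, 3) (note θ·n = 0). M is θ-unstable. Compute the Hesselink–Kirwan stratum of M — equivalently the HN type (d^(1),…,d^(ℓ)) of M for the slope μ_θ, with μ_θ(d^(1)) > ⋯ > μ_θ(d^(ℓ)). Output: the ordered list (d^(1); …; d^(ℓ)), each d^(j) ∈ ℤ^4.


Interval decomposition of M: I[1,1]^2, I[1,4], I[3,3].
HN type (ℓ=3): μ^(1)=3; μ^(2)=0; μ^(3)=-1

((0, 0, 0, 1); (0, 1, 2, 0); (3, 0, 0, 0))


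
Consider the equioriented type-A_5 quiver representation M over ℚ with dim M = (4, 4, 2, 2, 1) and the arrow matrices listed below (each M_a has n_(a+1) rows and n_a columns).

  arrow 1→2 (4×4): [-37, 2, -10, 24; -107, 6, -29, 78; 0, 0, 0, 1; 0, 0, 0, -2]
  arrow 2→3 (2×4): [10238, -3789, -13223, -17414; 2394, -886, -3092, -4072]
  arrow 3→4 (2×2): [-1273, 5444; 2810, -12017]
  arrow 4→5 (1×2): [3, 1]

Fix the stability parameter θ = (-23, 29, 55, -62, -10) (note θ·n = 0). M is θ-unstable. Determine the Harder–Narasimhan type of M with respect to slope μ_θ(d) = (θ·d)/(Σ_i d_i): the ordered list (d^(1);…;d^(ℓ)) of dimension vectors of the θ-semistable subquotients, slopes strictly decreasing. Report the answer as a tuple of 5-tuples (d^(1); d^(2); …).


Via rank(M_{q-1}∘⋯∘M_p): M ≅ I[1,1], I[1,2], I[1,4], I[1,5], I[2,2].
μ_θ-semistable layers: μ^(1)=29; μ^(2)=22/3; μ^(3)=3; μ^(4)=-23

((0, 2, 0, 0, 0); (0, 1, 1, 1, 0); (0, 1, 1, 1, 1); (4, 0, 0, 0, 0))


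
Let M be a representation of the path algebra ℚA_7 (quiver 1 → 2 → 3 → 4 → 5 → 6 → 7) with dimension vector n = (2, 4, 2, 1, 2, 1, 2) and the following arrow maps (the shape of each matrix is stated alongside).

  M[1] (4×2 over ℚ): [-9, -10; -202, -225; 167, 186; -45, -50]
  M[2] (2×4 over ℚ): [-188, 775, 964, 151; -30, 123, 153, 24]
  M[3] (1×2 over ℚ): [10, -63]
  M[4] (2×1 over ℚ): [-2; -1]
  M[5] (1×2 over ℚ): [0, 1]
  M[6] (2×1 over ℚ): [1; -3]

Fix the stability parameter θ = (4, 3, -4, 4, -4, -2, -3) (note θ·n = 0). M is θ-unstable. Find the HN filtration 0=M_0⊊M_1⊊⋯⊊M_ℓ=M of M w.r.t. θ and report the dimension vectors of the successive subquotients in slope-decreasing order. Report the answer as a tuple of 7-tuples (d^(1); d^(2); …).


Interval decomposition of M: I[1,2], I[1,7], I[2,2], I[2,3], I[5,5], I[7,7].
HN type (ℓ=6): μ^(1)=7/2; μ^(2)=3; μ^(3)=-2/7; μ^(4)=-1/2; μ^(5)=-3; μ^(6)=-4

((1, 1, 0, 0, 0, 0, 0); (0, 1, 0, 0, 0, 0, 0); (1, 1, 1, 1, 1, 1, 1); (0, 1, 1, 0, 0, 0, 0); (0, 0, 0, 0, 0, 0, 1); (0, 0, 0, 0, 1, 0, 0))


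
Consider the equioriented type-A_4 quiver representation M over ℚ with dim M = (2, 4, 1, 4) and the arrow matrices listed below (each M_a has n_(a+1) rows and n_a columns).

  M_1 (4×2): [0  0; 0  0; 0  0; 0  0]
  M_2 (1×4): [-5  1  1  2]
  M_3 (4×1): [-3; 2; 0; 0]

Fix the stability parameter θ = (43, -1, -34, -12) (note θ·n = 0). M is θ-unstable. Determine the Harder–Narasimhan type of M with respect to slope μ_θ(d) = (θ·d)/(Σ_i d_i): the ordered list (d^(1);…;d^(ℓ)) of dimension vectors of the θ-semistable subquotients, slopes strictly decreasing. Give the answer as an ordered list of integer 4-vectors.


Via rank(M_{q-1}∘⋯∘M_p): M ≅ I[1,1]^2, I[2,2]^3, I[2,4], I[4,4]^3.
μ_θ-semistable layers: μ^(1)=43; μ^(2)=-1; μ^(3)=-12; μ^(4)=-35/2

((2, 0, 0, 0); (0, 3, 0, 0); (0, 0, 0, 4); (0, 1, 1, 0))


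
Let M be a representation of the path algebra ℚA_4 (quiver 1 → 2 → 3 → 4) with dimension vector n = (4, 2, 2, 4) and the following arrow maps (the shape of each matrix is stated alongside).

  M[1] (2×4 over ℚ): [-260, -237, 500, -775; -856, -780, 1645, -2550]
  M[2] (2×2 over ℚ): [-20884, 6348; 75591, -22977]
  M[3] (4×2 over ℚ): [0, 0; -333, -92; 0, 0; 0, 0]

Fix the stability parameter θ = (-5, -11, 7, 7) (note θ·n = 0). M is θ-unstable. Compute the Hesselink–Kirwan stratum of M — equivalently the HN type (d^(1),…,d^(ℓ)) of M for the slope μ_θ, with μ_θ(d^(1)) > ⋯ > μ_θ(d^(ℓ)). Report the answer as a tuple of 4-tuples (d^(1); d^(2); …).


Interval decomposition of M: I[1,1]^2, I[1,2], I[1,3], I[3,4], I[4,4]^3.
HN type (ℓ=3): μ^(1)=7; μ^(2)=-5; μ^(3)=-8

((0, 0, 2, 4); (2, 0, 0, 0); (2, 2, 0, 0))


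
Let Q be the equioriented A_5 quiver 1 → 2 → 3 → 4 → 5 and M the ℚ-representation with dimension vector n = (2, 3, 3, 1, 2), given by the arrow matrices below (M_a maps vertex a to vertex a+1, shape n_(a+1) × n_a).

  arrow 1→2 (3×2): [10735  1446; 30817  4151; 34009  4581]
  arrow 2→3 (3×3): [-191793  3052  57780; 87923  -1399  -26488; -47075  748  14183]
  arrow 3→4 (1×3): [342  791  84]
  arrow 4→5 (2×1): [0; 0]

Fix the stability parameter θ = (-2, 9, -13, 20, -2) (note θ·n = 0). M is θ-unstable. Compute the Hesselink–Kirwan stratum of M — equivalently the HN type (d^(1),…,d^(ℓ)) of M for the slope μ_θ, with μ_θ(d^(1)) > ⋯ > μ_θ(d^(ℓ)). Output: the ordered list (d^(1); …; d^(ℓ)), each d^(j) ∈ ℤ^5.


Barcode: M ≅ I[1,3], I[1,4], I[2,3], I[5,5]^2. HN layers by μ_θ (2 steps, strictly decreasing):
  μ^(1)=20; μ^(2)=-2

((0, 0, 0, 1, 0); (2, 3, 3, 0, 2))


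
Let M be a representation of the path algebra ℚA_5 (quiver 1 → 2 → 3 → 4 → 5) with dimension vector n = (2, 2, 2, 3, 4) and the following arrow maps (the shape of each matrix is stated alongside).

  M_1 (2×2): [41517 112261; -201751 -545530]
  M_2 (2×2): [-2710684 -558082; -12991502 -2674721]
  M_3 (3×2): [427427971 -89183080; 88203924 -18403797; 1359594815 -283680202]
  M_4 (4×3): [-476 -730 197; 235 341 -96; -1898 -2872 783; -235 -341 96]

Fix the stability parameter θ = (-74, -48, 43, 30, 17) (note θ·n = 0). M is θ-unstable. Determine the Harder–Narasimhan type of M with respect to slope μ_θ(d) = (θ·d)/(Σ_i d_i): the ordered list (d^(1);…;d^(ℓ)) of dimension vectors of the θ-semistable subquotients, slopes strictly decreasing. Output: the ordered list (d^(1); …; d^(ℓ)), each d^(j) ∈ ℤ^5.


Barcode: M ≅ I[1,2], I[1,5], I[3,5], I[4,4], I[5,5]^2. HN layers by μ_θ (4 steps, strictly decreasing):
  μ^(1)=30; μ^(2)=17; μ^(3)=-48; μ^(4)=-74

((0, 0, 2, 3, 2); (0, 0, 0, 0, 2); (0, 2, 0, 0, 0); (2, 0, 0, 0, 0))


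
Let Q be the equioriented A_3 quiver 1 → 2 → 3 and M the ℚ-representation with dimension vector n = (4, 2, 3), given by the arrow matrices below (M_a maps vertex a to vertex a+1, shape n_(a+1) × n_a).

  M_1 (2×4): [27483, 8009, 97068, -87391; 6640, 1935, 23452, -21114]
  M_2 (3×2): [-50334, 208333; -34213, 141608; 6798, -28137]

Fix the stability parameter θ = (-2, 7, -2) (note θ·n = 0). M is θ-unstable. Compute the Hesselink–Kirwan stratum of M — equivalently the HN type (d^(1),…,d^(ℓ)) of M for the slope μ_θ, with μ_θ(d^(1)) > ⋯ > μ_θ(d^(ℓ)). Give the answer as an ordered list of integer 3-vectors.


Via rank(M_{q-1}∘⋯∘M_p): M ≅ I[1,1]^2, I[1,3]^2, I[3,3].
μ_θ-semistable layers: μ^(1)=5/2; μ^(2)=-2

((0, 2, 2); (4, 0, 1))


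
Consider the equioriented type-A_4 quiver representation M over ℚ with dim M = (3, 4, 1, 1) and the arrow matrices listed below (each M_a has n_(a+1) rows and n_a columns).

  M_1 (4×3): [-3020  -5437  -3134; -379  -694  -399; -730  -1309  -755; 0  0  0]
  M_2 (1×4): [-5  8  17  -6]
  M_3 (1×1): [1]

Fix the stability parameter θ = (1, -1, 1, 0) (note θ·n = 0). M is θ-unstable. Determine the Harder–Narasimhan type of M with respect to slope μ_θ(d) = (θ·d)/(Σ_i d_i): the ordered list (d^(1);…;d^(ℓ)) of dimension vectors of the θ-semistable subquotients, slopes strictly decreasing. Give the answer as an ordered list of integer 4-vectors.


Via rank(M_{q-1}∘⋯∘M_p): M ≅ I[1,2]^2, I[1,4], I[2,2].
μ_θ-semistable layers: μ^(1)=1/2; μ^(2)=0; μ^(3)=-1

((0, 0, 1, 1); (3, 3, 0, 0); (0, 1, 0, 0))


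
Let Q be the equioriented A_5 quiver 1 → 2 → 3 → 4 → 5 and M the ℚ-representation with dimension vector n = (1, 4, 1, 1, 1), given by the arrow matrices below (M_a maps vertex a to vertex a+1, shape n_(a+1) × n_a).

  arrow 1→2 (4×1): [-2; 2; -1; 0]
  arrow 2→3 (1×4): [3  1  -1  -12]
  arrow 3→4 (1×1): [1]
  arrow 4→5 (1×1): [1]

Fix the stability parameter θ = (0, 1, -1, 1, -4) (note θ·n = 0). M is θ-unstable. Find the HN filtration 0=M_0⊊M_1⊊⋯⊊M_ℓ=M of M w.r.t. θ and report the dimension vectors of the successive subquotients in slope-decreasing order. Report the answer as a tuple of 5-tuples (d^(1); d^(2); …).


Via rank(M_{q-1}∘⋯∘M_p): M ≅ I[1,5], I[2,2]^3.
μ_θ-semistable layers: μ^(1)=1; μ^(2)=-3/5

((0, 3, 0, 0, 0); (1, 1, 1, 1, 1))


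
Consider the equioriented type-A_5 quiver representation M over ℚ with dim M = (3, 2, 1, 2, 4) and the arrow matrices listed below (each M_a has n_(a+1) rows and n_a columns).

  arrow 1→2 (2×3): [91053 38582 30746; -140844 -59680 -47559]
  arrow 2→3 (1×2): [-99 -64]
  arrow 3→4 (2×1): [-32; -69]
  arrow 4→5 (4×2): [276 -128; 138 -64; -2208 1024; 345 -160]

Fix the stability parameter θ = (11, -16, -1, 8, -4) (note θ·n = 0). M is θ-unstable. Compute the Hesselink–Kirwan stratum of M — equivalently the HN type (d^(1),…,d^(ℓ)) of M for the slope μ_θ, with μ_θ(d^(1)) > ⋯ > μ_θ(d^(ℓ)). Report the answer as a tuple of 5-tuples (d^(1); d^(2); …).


Interval decomposition of M: I[1,1], I[1,2], I[1,4], I[4,5], I[5,5]^3.
HN type (ℓ=6): μ^(1)=11; μ^(2)=8; μ^(3)=2; μ^(4)=-1; μ^(5)=-5/2; μ^(6)=-4

((1, 0, 0, 0, 0); (0, 0, 0, 1, 0); (0, 0, 0, 1, 1); (0, 0, 1, 0, 0); (2, 2, 0, 0, 0); (0, 0, 0, 0, 3))


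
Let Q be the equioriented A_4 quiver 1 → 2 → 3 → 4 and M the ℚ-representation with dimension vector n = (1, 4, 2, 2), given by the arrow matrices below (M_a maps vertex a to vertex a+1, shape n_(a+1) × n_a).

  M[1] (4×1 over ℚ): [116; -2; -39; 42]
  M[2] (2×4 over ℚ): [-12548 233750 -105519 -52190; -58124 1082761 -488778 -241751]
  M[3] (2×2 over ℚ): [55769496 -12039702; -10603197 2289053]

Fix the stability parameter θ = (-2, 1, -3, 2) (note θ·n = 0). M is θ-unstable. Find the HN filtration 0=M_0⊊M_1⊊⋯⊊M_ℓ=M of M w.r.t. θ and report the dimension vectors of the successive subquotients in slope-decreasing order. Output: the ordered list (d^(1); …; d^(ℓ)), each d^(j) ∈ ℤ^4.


Barcode: M ≅ I[1,4], I[2,2]^2, I[2,4]. HN layers by μ_θ (4 steps, strictly decreasing):
  μ^(1)=2; μ^(2)=1; μ^(3)=-1; μ^(4)=-2

((0, 0, 0, 2); (0, 2, 0, 0); (0, 2, 2, 0); (1, 0, 0, 0))


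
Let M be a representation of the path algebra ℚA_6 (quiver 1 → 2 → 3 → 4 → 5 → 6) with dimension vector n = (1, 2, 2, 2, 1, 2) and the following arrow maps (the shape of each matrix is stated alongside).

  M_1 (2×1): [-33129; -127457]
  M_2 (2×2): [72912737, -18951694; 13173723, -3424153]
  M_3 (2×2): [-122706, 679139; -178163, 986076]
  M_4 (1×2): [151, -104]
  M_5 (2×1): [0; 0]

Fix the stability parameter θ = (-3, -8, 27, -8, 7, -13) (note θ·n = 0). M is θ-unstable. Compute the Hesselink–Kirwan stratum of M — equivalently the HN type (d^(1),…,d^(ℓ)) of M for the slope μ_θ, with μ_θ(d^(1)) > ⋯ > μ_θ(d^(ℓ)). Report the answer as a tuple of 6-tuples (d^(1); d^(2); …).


Barcode: M ≅ I[1,4], I[2,5], I[6,6]^2. HN layers by μ_θ (5 steps, strictly decreasing):
  μ^(1)=19/2; μ^(2)=26/3; μ^(3)=-11/2; μ^(4)=-8; μ^(5)=-13

((0, 0, 1, 1, 0, 0); (0, 0, 1, 1, 1, 0); (1, 1, 0, 0, 0, 0); (0, 1, 0, 0, 0, 0); (0, 0, 0, 0, 0, 2))


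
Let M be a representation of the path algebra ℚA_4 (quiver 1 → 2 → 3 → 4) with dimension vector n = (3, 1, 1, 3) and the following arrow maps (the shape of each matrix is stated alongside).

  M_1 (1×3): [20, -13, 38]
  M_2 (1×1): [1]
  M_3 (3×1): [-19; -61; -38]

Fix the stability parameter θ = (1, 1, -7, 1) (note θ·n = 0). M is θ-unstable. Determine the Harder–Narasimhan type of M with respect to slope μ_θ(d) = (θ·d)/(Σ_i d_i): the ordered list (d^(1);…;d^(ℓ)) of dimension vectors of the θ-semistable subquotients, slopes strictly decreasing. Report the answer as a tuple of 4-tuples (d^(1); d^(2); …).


Barcode: M ≅ I[1,1]^2, I[1,4], I[4,4]^2. HN layers by μ_θ (2 steps, strictly decreasing):
  μ^(1)=1; μ^(2)=-5/3

((2, 0, 0, 3); (1, 1, 1, 0))


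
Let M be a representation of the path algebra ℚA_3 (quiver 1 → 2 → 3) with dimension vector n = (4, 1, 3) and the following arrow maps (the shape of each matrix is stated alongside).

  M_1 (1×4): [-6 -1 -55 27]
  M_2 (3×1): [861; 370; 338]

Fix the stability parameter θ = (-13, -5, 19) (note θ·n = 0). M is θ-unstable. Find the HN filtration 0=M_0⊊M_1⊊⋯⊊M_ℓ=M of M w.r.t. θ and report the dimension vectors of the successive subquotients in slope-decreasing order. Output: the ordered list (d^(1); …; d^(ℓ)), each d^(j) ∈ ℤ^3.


Via rank(M_{q-1}∘⋯∘M_p): M ≅ I[1,1]^3, I[1,3], I[3,3]^2.
μ_θ-semistable layers: μ^(1)=19; μ^(2)=-5; μ^(3)=-13

((0, 0, 3); (0, 1, 0); (4, 0, 0))


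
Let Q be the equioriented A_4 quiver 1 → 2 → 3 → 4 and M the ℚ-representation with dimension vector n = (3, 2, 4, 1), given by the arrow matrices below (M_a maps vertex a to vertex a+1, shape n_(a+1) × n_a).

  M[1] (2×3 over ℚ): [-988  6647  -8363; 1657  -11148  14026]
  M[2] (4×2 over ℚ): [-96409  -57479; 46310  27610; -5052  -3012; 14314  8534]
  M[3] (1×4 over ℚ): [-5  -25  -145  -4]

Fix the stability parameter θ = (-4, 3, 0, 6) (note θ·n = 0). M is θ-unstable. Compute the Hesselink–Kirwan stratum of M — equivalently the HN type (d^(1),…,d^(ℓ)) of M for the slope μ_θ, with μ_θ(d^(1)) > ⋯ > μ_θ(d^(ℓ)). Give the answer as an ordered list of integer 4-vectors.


Via rank(M_{q-1}∘⋯∘M_p): M ≅ I[1,1], I[1,2], I[1,4], I[3,3]^3.
μ_θ-semistable layers: μ^(1)=6; μ^(2)=3; μ^(3)=3/2; μ^(4)=0; μ^(5)=-4

((0, 0, 0, 1); (0, 1, 0, 0); (0, 1, 1, 0); (0, 0, 3, 0); (3, 0, 0, 0))


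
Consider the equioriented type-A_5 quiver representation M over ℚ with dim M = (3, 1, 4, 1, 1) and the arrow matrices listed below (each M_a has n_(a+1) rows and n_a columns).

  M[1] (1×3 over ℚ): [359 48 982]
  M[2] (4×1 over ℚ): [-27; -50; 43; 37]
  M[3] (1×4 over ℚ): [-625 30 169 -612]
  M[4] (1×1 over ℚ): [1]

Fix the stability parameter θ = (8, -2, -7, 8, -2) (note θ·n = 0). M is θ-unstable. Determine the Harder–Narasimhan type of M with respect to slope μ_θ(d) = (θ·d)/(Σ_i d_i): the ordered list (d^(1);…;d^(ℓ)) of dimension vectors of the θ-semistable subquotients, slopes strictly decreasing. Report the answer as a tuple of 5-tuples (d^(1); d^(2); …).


Barcode: M ≅ I[1,1]^2, I[1,5], I[3,3]^3. HN layers by μ_θ (4 steps, strictly decreasing):
  μ^(1)=8; μ^(2)=3; μ^(3)=-1/3; μ^(4)=-7

((2, 0, 0, 0, 0); (0, 0, 0, 1, 1); (1, 1, 1, 0, 0); (0, 0, 3, 0, 0))


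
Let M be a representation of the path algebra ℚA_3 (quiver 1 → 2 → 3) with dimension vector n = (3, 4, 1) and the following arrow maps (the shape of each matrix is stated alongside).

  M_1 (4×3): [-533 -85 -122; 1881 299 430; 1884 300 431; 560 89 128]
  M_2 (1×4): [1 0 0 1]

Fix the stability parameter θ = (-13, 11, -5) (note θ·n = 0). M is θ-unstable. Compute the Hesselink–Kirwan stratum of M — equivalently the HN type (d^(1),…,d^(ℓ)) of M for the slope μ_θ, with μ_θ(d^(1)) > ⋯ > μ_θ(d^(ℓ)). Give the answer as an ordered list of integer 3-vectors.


Via rank(M_{q-1}∘⋯∘M_p): M ≅ I[1,2]^2, I[1,3], I[2,2].
μ_θ-semistable layers: μ^(1)=11; μ^(2)=3; μ^(3)=-13

((0, 3, 0); (0, 1, 1); (3, 0, 0))


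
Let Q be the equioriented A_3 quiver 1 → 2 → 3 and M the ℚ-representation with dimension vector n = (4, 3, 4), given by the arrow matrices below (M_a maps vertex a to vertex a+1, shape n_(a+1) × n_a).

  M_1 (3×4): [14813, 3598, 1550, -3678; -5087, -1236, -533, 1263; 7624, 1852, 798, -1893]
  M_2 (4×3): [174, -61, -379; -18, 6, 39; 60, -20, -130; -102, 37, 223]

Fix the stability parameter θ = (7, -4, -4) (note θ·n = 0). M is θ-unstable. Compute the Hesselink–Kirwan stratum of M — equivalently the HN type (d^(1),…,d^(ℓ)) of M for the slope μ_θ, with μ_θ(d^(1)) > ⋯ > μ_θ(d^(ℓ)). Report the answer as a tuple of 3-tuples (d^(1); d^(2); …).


Interval decomposition of M: I[1,1], I[1,2], I[1,3]^2, I[3,3]^2.
HN type (ℓ=4): μ^(1)=7; μ^(2)=3/2; μ^(3)=-1/3; μ^(4)=-4

((1, 0, 0); (1, 1, 0); (2, 2, 2); (0, 0, 2))


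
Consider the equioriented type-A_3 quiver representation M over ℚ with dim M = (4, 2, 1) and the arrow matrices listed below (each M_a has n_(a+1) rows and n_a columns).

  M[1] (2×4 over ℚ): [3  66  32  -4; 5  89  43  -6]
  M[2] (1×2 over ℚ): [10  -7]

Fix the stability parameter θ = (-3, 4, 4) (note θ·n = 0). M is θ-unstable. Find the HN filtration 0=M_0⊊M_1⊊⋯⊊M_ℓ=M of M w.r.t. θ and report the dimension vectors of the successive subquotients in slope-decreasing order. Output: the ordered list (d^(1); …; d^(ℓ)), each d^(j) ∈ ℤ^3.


Interval decomposition of M: I[1,1]^2, I[1,2], I[1,3].
HN type (ℓ=2): μ^(1)=4; μ^(2)=-3

((0, 2, 1); (4, 0, 0))


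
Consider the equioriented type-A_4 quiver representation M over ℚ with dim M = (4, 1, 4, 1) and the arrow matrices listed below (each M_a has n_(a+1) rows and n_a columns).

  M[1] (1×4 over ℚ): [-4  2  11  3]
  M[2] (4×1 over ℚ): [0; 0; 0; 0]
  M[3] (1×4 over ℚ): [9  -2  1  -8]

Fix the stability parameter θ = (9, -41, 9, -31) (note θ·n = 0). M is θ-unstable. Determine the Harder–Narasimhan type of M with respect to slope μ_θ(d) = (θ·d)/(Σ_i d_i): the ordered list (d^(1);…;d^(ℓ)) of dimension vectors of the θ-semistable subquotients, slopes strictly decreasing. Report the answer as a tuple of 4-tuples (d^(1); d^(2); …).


Interval decomposition of M: I[1,1]^3, I[1,2], I[3,3]^3, I[3,4].
HN type (ℓ=3): μ^(1)=9; μ^(2)=-11; μ^(3)=-16

((3, 0, 3, 0); (0, 0, 1, 1); (1, 1, 0, 0))


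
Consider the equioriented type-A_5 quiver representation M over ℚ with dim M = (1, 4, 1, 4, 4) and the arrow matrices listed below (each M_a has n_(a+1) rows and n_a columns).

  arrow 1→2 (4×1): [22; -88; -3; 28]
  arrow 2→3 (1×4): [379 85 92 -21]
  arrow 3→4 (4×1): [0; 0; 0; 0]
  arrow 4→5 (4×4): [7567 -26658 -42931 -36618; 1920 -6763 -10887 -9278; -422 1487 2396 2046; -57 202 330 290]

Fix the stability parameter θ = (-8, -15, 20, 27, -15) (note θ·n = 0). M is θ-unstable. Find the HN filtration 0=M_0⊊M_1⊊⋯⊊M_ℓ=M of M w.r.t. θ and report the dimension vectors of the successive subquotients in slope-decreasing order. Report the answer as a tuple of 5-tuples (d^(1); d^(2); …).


Via rank(M_{q-1}∘⋯∘M_p): M ≅ I[1,3], I[2,2]^3, I[4,4], I[4,5]^3, I[5,5].
μ_θ-semistable layers: μ^(1)=27; μ^(2)=20; μ^(3)=6; μ^(4)=-23/2; μ^(5)=-15

((0, 0, 0, 1, 0); (0, 0, 1, 0, 0); (0, 0, 0, 3, 3); (1, 1, 0, 0, 0); (0, 3, 0, 0, 1))


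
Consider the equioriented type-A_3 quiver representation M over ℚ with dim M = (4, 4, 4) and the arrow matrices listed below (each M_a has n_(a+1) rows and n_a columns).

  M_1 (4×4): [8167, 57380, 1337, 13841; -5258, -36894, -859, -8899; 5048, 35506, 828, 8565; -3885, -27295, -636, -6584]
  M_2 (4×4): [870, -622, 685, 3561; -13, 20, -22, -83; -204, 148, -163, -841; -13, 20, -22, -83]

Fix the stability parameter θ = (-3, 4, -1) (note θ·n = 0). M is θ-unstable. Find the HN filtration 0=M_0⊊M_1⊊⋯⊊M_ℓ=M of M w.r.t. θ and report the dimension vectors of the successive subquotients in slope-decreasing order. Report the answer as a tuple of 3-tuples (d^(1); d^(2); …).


Interval decomposition of M: I[1,2], I[1,3]^3, I[3,3].
HN type (ℓ=4): μ^(1)=4; μ^(2)=3/2; μ^(3)=-1; μ^(4)=-3

((0, 1, 0); (0, 3, 3); (0, 0, 1); (4, 0, 0))


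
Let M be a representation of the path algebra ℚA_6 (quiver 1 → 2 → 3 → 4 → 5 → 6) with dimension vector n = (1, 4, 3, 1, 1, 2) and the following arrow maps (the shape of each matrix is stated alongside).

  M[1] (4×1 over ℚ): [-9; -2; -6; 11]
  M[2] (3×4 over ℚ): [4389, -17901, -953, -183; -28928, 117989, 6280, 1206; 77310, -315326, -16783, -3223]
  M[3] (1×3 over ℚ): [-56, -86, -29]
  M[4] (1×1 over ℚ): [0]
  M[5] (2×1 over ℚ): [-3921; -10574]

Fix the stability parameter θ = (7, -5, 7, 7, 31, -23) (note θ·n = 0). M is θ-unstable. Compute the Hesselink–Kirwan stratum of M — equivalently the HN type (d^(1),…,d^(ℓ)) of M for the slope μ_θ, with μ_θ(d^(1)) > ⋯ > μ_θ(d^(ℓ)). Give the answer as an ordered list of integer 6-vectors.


Via rank(M_{q-1}∘⋯∘M_p): M ≅ I[1,4], I[2,2], I[2,3]^2, I[5,6], I[6,6].
μ_θ-semistable layers: μ^(1)=7; μ^(2)=4; μ^(3)=1; μ^(4)=-5; μ^(5)=-23

((0, 0, 3, 1, 0, 0); (0, 0, 0, 0, 1, 1); (1, 1, 0, 0, 0, 0); (0, 3, 0, 0, 0, 0); (0, 0, 0, 0, 0, 1))


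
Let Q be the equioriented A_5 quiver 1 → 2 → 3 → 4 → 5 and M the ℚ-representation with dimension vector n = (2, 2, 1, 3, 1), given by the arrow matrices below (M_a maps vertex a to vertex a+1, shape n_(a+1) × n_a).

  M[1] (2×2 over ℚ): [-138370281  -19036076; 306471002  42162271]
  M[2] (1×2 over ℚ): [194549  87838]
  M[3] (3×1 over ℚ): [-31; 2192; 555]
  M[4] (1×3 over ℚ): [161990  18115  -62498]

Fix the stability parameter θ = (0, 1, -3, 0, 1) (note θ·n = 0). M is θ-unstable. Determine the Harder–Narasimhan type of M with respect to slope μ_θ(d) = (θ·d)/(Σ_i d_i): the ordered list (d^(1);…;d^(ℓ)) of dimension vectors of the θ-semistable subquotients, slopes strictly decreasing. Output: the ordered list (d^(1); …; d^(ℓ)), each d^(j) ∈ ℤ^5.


Interval decomposition of M: I[1,2], I[1,4], I[4,4], I[4,5].
HN type (ℓ=3): μ^(1)=1; μ^(2)=0; μ^(3)=-2/3

((0, 1, 0, 0, 1); (1, 0, 0, 3, 0); (1, 1, 1, 0, 0))


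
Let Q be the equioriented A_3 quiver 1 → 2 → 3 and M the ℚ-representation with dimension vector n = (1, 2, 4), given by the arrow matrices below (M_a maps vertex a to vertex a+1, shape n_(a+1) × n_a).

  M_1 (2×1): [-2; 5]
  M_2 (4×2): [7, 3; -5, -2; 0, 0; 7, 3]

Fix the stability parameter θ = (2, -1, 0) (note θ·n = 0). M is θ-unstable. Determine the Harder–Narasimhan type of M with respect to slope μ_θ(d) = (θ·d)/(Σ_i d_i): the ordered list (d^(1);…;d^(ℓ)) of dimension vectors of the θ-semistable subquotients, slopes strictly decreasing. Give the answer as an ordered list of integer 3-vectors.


Barcode: M ≅ I[1,3], I[2,3], I[3,3]^2. HN layers by μ_θ (3 steps, strictly decreasing):
  μ^(1)=1/3; μ^(2)=0; μ^(3)=-1

((1, 1, 1); (0, 0, 3); (0, 1, 0))


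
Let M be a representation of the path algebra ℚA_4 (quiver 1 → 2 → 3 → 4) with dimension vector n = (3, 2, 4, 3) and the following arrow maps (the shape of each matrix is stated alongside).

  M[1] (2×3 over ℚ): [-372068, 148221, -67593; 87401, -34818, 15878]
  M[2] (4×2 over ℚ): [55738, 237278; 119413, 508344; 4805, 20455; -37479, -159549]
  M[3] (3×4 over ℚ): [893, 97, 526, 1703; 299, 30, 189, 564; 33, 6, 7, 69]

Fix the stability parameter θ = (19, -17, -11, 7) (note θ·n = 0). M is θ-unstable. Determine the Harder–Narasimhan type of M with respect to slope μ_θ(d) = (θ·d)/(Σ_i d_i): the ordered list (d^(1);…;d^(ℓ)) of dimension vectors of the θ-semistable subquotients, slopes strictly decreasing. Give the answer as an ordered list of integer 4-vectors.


Interval decomposition of M: I[1,1], I[1,4]^2, I[3,3], I[3,4].
HN type (ℓ=4): μ^(1)=19; μ^(2)=7; μ^(3)=-3; μ^(4)=-11

((1, 0, 0, 0); (0, 0, 0, 3); (2, 2, 2, 0); (0, 0, 2, 0))


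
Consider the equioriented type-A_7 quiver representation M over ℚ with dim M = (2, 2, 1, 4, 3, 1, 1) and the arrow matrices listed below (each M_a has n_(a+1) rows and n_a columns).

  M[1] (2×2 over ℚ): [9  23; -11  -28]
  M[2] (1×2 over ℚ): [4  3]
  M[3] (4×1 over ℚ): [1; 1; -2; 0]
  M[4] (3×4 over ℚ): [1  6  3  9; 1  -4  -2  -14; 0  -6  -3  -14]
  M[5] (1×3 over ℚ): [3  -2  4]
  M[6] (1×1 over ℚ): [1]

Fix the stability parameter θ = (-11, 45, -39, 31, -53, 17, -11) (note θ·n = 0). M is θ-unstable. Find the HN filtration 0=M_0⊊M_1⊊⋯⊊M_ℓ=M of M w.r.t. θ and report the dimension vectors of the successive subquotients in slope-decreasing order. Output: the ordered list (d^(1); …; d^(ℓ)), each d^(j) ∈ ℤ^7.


Via rank(M_{q-1}∘⋯∘M_p): M ≅ I[1,2], I[1,7], I[4,4], I[4,5]^2.
μ_θ-semistable layers: μ^(1)=45; μ^(2)=31; μ^(3)=3; μ^(4)=-4; μ^(5)=-11

((0, 1, 0, 0, 0, 0, 0); (0, 0, 0, 1, 0, 0, 0); (0, 0, 0, 0, 0, 1, 1); (0, 1, 1, 1, 1, 0, 0); (2, 0, 0, 2, 2, 0, 0))


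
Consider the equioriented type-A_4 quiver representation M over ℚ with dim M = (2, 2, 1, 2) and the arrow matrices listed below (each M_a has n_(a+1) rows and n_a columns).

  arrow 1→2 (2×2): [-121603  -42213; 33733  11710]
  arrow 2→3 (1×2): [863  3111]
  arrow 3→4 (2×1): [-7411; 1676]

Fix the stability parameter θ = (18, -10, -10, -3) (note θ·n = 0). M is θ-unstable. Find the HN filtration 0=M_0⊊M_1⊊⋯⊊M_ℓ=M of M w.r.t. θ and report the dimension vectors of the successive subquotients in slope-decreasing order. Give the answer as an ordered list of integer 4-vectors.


Via rank(M_{q-1}∘⋯∘M_p): M ≅ I[1,2], I[1,4], I[4,4].
μ_θ-semistable layers: μ^(1)=4; μ^(2)=-5/4; μ^(3)=-3

((1, 1, 0, 0); (1, 1, 1, 1); (0, 0, 0, 1))


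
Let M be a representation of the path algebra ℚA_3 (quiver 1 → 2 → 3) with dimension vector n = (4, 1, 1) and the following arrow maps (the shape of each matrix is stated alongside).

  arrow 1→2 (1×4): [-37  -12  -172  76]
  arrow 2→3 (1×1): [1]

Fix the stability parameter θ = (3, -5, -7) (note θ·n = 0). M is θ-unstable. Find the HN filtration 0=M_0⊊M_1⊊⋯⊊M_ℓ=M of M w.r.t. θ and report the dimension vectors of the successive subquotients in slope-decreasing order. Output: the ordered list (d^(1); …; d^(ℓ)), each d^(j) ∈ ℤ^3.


Barcode: M ≅ I[1,1]^3, I[1,3]. HN layers by μ_θ (2 steps, strictly decreasing):
  μ^(1)=3; μ^(2)=-3

((3, 0, 0); (1, 1, 1))


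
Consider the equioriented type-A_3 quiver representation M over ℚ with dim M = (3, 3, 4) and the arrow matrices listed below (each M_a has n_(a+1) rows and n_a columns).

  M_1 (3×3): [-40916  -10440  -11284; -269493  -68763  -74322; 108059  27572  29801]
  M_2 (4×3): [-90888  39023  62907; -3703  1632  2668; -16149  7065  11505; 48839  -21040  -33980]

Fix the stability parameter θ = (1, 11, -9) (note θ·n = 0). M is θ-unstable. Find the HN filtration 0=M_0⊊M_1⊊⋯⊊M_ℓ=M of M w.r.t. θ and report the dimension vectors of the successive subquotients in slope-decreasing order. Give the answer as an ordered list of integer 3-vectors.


Barcode: M ≅ I[1,1], I[1,2], I[1,3], I[2,3], I[3,3]^2. HN layers by μ_θ (3 steps, strictly decreasing):
  μ^(1)=11; μ^(2)=1; μ^(3)=-9

((0, 1, 0); (3, 2, 2); (0, 0, 2))


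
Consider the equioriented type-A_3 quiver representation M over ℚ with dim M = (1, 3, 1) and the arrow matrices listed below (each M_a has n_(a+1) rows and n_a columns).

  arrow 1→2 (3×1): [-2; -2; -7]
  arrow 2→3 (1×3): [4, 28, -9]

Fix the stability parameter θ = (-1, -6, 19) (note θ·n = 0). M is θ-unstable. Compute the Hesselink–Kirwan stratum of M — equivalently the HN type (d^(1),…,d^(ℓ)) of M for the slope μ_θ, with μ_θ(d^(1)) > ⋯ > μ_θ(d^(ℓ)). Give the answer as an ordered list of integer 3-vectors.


Interval decomposition of M: I[1,3], I[2,2]^2.
HN type (ℓ=3): μ^(1)=19; μ^(2)=-7/2; μ^(3)=-6

((0, 0, 1); (1, 1, 0); (0, 2, 0))


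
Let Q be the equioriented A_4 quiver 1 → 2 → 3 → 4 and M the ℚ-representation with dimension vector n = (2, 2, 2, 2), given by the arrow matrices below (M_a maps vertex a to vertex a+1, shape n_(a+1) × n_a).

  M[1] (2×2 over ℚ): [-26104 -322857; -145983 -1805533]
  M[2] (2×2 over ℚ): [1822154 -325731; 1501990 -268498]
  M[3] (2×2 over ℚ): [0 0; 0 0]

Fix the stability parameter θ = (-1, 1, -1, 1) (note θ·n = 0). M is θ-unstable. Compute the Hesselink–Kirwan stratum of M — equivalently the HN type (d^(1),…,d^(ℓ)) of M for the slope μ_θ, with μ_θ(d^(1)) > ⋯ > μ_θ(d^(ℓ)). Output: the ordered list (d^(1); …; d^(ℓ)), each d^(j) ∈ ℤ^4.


Barcode: M ≅ I[1,3]^2, I[4,4]^2. HN layers by μ_θ (3 steps, strictly decreasing):
  μ^(1)=1; μ^(2)=0; μ^(3)=-1

((0, 0, 0, 2); (0, 2, 2, 0); (2, 0, 0, 0))


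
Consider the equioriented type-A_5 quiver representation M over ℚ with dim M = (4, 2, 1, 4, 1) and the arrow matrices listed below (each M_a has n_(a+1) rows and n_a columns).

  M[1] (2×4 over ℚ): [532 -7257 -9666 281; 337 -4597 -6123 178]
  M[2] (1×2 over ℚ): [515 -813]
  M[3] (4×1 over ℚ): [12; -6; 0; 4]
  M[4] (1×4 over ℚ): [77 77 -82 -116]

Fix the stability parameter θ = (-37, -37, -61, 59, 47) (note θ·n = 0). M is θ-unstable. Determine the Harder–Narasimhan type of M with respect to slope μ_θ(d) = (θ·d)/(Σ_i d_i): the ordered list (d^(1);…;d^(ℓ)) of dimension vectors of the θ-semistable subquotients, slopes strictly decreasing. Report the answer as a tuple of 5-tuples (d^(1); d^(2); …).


Via rank(M_{q-1}∘⋯∘M_p): M ≅ I[1,1]^2, I[1,2], I[1,5], I[4,4]^3.
μ_θ-semistable layers: μ^(1)=59; μ^(2)=53; μ^(3)=-37; μ^(4)=-45

((0, 0, 0, 3, 0); (0, 0, 0, 1, 1); (3, 1, 0, 0, 0); (1, 1, 1, 0, 0))


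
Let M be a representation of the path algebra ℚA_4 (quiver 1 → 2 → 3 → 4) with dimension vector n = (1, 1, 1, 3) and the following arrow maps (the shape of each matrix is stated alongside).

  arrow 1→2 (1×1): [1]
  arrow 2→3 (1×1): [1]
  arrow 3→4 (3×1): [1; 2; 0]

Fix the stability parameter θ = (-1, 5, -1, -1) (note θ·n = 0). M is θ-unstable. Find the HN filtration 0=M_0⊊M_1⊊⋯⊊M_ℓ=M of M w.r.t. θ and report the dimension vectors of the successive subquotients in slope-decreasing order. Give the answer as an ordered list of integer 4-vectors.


Barcode: M ≅ I[1,4], I[4,4]^2. HN layers by μ_θ (2 steps, strictly decreasing):
  μ^(1)=1; μ^(2)=-1

((0, 1, 1, 1); (1, 0, 0, 2))
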